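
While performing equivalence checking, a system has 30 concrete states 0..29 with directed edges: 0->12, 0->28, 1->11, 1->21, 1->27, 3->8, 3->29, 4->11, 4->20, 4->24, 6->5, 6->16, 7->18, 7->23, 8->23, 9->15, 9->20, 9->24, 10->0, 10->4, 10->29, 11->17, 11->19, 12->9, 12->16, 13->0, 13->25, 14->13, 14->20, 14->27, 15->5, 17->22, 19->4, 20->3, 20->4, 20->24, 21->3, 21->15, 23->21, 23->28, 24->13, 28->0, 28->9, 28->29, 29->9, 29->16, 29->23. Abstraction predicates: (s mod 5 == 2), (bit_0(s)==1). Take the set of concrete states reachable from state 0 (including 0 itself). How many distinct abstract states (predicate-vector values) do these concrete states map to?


BFS from 0:
Concrete reachable: {0, 3, 4, 5, 8, 9, 11, 12, 13, 15, 16, 17, 19, 20, 21, 22, 23, 24, 25, 28, 29}
Abstract via predicates (s mod 5 == 2), (bit_0(s)==1):
  (0,0) <- {0, 4, 8, 16, 20, 24, 28}
  (0,1) <- {3, 5, 9, 11, 13, 15, 19, 21, 23, 25, 29}
  (1,0) <- {12, 22}
  (1,1) <- {17}
Distinct abstract states = 4

4


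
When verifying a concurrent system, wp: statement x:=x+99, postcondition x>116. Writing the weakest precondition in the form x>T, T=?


Formula: wp(x:=E, P) = P[E/x] (substitute E for x in postcondition)
Step 1: Postcondition: x>116
Step 2: Substitute x+99 for x: x+99>116
Step 3: Solve for x: x > 116-99 = 17

17


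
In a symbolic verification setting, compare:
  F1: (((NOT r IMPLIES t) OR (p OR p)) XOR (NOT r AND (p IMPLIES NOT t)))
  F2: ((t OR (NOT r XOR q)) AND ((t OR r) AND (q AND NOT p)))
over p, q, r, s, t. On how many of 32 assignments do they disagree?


F1 = (((NOT r IMPLIES t) OR (p OR p)) XOR (NOT r AND (p IMPLIES NOT t)))
F2 = ((t OR (NOT r XOR q)) AND ((t OR r) AND (q AND NOT p)))
Evaluate both on each of 32 rows (bits = p,q,r,s,t):
  row 0 [00000]: F1=1 F2=0 (differ) -> 1
  row 1 [00001]: F1=0 F2=0 -> 0
  row 2 [00010]: F1=1 F2=0 (differ) -> 1
  row 3 [00011]: F1=0 F2=0 -> 0
  row 4 [00100]: F1=1 F2=0 (differ) -> 1
  row 5 [00101]: F1=1 F2=0 (differ) -> 1
  row 6 [00110]: F1=1 F2=0 (differ) -> 1
  row 7 [00111]: F1=1 F2=0 (differ) -> 1
  row 8 [01000]: F1=1 F2=0 (differ) -> 1
  row 9 [01001]: F1=0 F2=1 (differ) -> 1
  row 10 [01010]: F1=1 F2=0 (differ) -> 1
  row 11 [01011]: F1=0 F2=1 (differ) -> 1
  row 12 [01100]: F1=1 F2=1 -> 0
  row 13 [01101]: F1=1 F2=1 -> 0
  row 14 [01110]: F1=1 F2=1 -> 0
  row 15 [01111]: F1=1 F2=1 -> 0
  row 16 [10000]: F1=0 F2=0 -> 0
  row 17 [10001]: F1=1 F2=0 (differ) -> 1
  row 18 [10010]: F1=0 F2=0 -> 0
  row 19 [10011]: F1=1 F2=0 (differ) -> 1
  row 20 [10100]: F1=1 F2=0 (differ) -> 1
  row 21 [10101]: F1=1 F2=0 (differ) -> 1
  row 22 [10110]: F1=1 F2=0 (differ) -> 1
  row 23 [10111]: F1=1 F2=0 (differ) -> 1
  row 24 [11000]: F1=0 F2=0 -> 0
  row 25 [11001]: F1=1 F2=0 (differ) -> 1
  row 26 [11010]: F1=0 F2=0 -> 0
  row 27 [11011]: F1=1 F2=0 (differ) -> 1
  row 28 [11100]: F1=1 F2=0 (differ) -> 1
  row 29 [11101]: F1=1 F2=0 (differ) -> 1
  row 30 [11110]: F1=1 F2=0 (differ) -> 1
  row 31 [11111]: F1=1 F2=0 (differ) -> 1
Full result column, 8 rows per line (p,q fixed per line; r,s,t runs 000..111 left to right):
  rows 0-7 [p,q=00]: 10101111  (ones: 6)
  rows 8-15 [p,q=01]: 11110000  (ones: 4)
  rows 16-23 [p,q=10]: 01011111  (ones: 6)
  rows 24-31 [p,q=11]: 01011111  (ones: 6)
Disagreements = 6+4+6+6 = 22

22


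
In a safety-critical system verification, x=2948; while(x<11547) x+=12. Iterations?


Step 1: x goes from 2948 toward 11547 by 12; the body runs while x<11547, so iterations = ceil((bound-start)/step)
Step 2: Distance=8599
Step 3: ceil(8599/12)=717

717


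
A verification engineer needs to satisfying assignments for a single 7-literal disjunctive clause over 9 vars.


Step 1: Total=2^9=512
Step 2: Unsat when all 7 false: 2^2=4
Step 3: Sat=512-4=508

508


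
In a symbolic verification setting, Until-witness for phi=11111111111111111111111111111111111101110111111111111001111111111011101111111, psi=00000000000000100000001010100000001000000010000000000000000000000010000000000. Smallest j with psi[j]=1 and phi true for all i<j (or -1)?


(phi U psi) at 0: need smallest j with psi[j]=1 and phi[i]=1 for all i in [0,j).
Scan from step 0:
  step 0: phi=1, psi=0 -> continue
  step 1: phi=1, psi=0 -> continue
  step 2: phi=1, psi=0 -> continue
  step 3: phi=1, psi=0 -> continue
  step 14: psi=1 and phi held for [0,14) -> witness found
Witness step = 14

14


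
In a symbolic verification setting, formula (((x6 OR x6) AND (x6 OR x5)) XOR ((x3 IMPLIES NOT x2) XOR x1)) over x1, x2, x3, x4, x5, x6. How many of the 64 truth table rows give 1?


Formula: (((x6 OR x6) AND (x6 OR x5)) XOR ((x3 IMPLIES NOT x2) XOR x1)) over 6 vars (64 rows)
Evaluate each row (x1, x2, x3, x4, x5, x6 as bits, MSB first):
  row 0 [000000]: (((0 OR 0) AND (0 OR 0)) XOR ((0 IMPLIES NOT 0) XOR 0)) -> 1
  row 1 [000001]: (((1 OR 1) AND (1 OR 0)) XOR ((0 IMPLIES NOT 0) XOR 0)) -> 0
  row 2 [000010]: (((0 OR 0) AND (0 OR 1)) XOR ((0 IMPLIES NOT 0) XOR 0)) -> 1
  row 3 [000011]: (((1 OR 1) AND (1 OR 1)) XOR ((0 IMPLIES NOT 0) XOR 0)) -> 0
  row 4 [000100]: (((0 OR 0) AND (0 OR 0)) XOR ((0 IMPLIES NOT 0) XOR 0)) -> 1
  (every remaining row is evaluated the same way; all 64 results are listed next)
Full result column, 8 rows per line (x1,x2,x3 fixed per line; x4,x5,x6 runs 000..111 left to right):
  rows 0-7 [x1,x2,x3=000]: 10101010  (ones: 4)
  rows 8-15 [x1,x2,x3=001]: 10101010  (ones: 4)
  rows 16-23 [x1,x2,x3=010]: 10101010  (ones: 4)
  rows 24-31 [x1,x2,x3=011]: 01010101  (ones: 4)
  rows 32-39 [x1,x2,x3=100]: 01010101  (ones: 4)
  rows 40-47 [x1,x2,x3=101]: 01010101  (ones: 4)
  rows 48-55 [x1,x2,x3=110]: 01010101  (ones: 4)
  rows 56-63 [x1,x2,x3=111]: 10101010  (ones: 4)
Count of 1-rows = 4+4+4+4+4+4+4+4 = 32

32


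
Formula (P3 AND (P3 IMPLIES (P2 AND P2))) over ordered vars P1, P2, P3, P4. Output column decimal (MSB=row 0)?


Formula: (P3 AND (P3 IMPLIES (P2 AND P2))) over P1, P2, P3, P4 (16 rows)
Evaluate each row (bits = P1,P2,P3,P4, MSB first):
  row 0 [0000]: (0 AND (0 IMPLIES (0 AND 0))) -> 0
  row 1 [0001]: (0 AND (0 IMPLIES (0 AND 0))) -> 0
  row 2 [0010]: (1 AND (1 IMPLIES (0 AND 0))) -> 0
  row 3 [0011]: (1 AND (1 IMPLIES (0 AND 0))) -> 0
  row 4 [0100]: (0 AND (0 IMPLIES (1 AND 1))) -> 0
  row 5 [0101]: (0 AND (0 IMPLIES (1 AND 1))) -> 0
  row 6 [0110]: (1 AND (1 IMPLIES (1 AND 1))) -> 1
  row 7 [0111]: (1 AND (1 IMPLIES (1 AND 1))) -> 1
  row 8 [1000]: (0 AND (0 IMPLIES (0 AND 0))) -> 0
  row 9 [1001]: (0 AND (0 IMPLIES (0 AND 0))) -> 0
  row 10 [1010]: (1 AND (1 IMPLIES (0 AND 0))) -> 0
  row 11 [1011]: (1 AND (1 IMPLIES (0 AND 0))) -> 0
  row 12 [1100]: (0 AND (0 IMPLIES (1 AND 1))) -> 0
  row 13 [1101]: (0 AND (0 IMPLIES (1 AND 1))) -> 0
  row 14 [1110]: (1 AND (1 IMPLIES (1 AND 1))) -> 1
  row 15 [1111]: (1 AND (1 IMPLIES (1 AND 1))) -> 1
Full result column, 4 rows per line (P1,P2 fixed per line; P3,P4 runs 00..11 left to right):
  rows 0-3 [P1,P2=00]: 0000  = hex 0
  rows 4-7 [P1,P2=01]: 0011  = hex 3
  rows 8-11 [P1,P2=10]: 0000  = hex 0
  rows 12-15 [P1,P2=11]: 0011  = hex 3
Output column (row 0 .. row 15) = 0000001100000011
Output column grouped in 4s = 0000 0011 0000 0011 = 0x0303
Convert to decimal digit by digit (value = value*16 + digit):
  0 -> 0
  0*16 + 3 = 3
  3*16 + 0 = 48
  48*16 + 3 = 771
Decimal = 771

771


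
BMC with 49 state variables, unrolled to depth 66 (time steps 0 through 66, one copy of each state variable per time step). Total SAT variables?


BMC unrolls to depth k, creating one copy of each state var for steps 0..k.
Step count = 66 + 1 = 67 (steps 0 through 66)
Vars per step = 49
Total = 49 * 67 = 3283

3283


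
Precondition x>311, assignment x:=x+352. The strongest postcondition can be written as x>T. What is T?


Formula: sp(P, x:=E) = exists old_x. (x = E[old_x/x]) AND P[old_x/x] (old_x is the value of x before the assignment; eliminate old_x by solving x = E[old_x/x] for old_x)
Step 1: Precondition P: x>311, i.e. old_x > 311
Step 2: Assignment gives x = old_x + 352, so old_x = x - 352
Step 3: Substitute into P: x - 352 > 311
Step 4: Simplify: x > 311+352 = 663

663


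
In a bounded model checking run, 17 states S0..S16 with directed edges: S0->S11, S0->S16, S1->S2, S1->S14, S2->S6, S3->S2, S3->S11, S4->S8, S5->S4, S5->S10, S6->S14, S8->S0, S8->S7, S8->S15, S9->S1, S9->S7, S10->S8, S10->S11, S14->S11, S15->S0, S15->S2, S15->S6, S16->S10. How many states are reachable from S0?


BFS from S0:
  layer 0: {S0}
  layer 1: {S11, S16}
  layer 2: {S10}
  layer 3: {S8}
  layer 4: {S7, S15}
  layer 5: {S2, S6}
  layer 6: {S14}
Reachable set: {S0, S2, S6, S7, S8, S10, S11, S14, S15, S16}
Count = 10

10


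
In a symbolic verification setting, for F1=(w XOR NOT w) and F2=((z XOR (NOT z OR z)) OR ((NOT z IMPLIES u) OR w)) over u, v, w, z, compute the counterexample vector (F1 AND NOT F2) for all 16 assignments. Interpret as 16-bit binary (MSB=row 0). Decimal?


F1 = (w XOR NOT w)
F2 = ((z XOR (NOT z OR z)) OR ((NOT z IMPLIES u) OR w))
Counterexample to F1=>F2 is where F1=1 and F2=0.
Evaluate each row (bits = u,v,w,z, MSB first):
  row 0 [0000]: F1=1 F2=1 -> F1&~F2 -> 0
  row 1 [0001]: F1=1 F2=1 -> F1&~F2 -> 0
  row 2 [0010]: F1=1 F2=1 -> F1&~F2 -> 0
  row 3 [0011]: F1=1 F2=1 -> F1&~F2 -> 0
  row 4 [0100]: F1=1 F2=1 -> F1&~F2 -> 0
  row 5 [0101]: F1=1 F2=1 -> F1&~F2 -> 0
  row 6 [0110]: F1=1 F2=1 -> F1&~F2 -> 0
  row 7 [0111]: F1=1 F2=1 -> F1&~F2 -> 0
  row 8 [1000]: F1=1 F2=1 -> F1&~F2 -> 0
  row 9 [1001]: F1=1 F2=1 -> F1&~F2 -> 0
  row 10 [1010]: F1=1 F2=1 -> F1&~F2 -> 0
  row 11 [1011]: F1=1 F2=1 -> F1&~F2 -> 0
  row 12 [1100]: F1=1 F2=1 -> F1&~F2 -> 0
  row 13 [1101]: F1=1 F2=1 -> F1&~F2 -> 0
  row 14 [1110]: F1=1 F2=1 -> F1&~F2 -> 0
  row 15 [1111]: F1=1 F2=1 -> F1&~F2 -> 0
Full result column, 4 rows per line (u,v fixed per line; w,z runs 00..11 left to right):
  rows 0-3 [u,v=00]: 0000  = hex 0
  rows 4-7 [u,v=01]: 0000  = hex 0
  rows 8-11 [u,v=10]: 0000  = hex 0
  rows 12-15 [u,v=11]: 0000  = hex 0
Counterexample vector (row 0 .. row 15) = 0000000000000000
Output column grouped in 4s = 0000 0000 0000 0000 = 0x0000
Convert to decimal digit by digit (value = value*16 + digit):
  0 -> 0
  0*16 + 0 = 0
  0*16 + 0 = 0
  0*16 + 0 = 0
Decimal = 0

0


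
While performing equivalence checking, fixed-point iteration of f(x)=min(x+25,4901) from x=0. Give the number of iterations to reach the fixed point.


Step 1: x=0, cap=4901, increment=25
Step 2: x grows by 25 each step until capped at 4901; fixed point is x=4901
Step 3: iterations = ceil(4901/25) = 197

197


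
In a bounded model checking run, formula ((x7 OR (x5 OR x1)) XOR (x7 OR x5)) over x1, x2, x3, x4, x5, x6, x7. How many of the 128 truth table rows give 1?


Formula: ((x7 OR (x5 OR x1)) XOR (x7 OR x5)) over 7 vars (128 rows)
Evaluate each row (x1, x2, x3, x4, x5, x6, x7 as bits, MSB first):
  row 0 [0000000]: ((0 OR (0 OR 0)) XOR (0 OR 0)) -> 0
  row 1 [0000001]: ((1 OR (0 OR 0)) XOR (1 OR 0)) -> 0
  row 2 [0000010]: ((0 OR (0 OR 0)) XOR (0 OR 0)) -> 0
  row 3 [0000011]: ((1 OR (0 OR 0)) XOR (1 OR 0)) -> 0
  row 4 [0000100]: ((0 OR (1 OR 0)) XOR (0 OR 1)) -> 0
  (every remaining row is evaluated the same way; all 128 results are listed next)
Full result column, 8 rows per line (x1,x2,x3,x4 fixed per line; x5,x6,x7 runs 000..111 left to right):
  rows 0-7 [x1,x2,x3,x4=0000]: 00000000  (ones: 0)
  rows 8-15 [x1,x2,x3,x4=0001]: 00000000  (ones: 0)
  rows 16-23 [x1,x2,x3,x4=0010]: 00000000  (ones: 0)
  rows 24-31 [x1,x2,x3,x4=0011]: 00000000  (ones: 0)
  rows 32-39 [x1,x2,x3,x4=0100]: 00000000  (ones: 0)
  rows 40-47 [x1,x2,x3,x4=0101]: 00000000  (ones: 0)
  rows 48-55 [x1,x2,x3,x4=0110]: 00000000  (ones: 0)
  rows 56-63 [x1,x2,x3,x4=0111]: 00000000  (ones: 0)
  rows 64-71 [x1,x2,x3,x4=1000]: 10100000  (ones: 2)
  rows 72-79 [x1,x2,x3,x4=1001]: 10100000  (ones: 2)
  rows 80-87 [x1,x2,x3,x4=1010]: 10100000  (ones: 2)
  rows 88-95 [x1,x2,x3,x4=1011]: 10100000  (ones: 2)
  rows 96-103 [x1,x2,x3,x4=1100]: 10100000  (ones: 2)
  rows 104-111 [x1,x2,x3,x4=1101]: 10100000  (ones: 2)
  rows 112-119 [x1,x2,x3,x4=1110]: 10100000  (ones: 2)
  rows 120-127 [x1,x2,x3,x4=1111]: 10100000  (ones: 2)
Count of 1-rows = 0+0+0+0+0+0+0+0+2+2+2+2+2+2+2+2 = 16

16


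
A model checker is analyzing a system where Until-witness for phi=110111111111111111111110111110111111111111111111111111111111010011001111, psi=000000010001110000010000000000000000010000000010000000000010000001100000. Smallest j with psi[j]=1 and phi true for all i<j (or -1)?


(phi U psi) at 0: need smallest j with psi[j]=1 and phi[i]=1 for all i in [0,j).
Scan from step 0:
  step 0: phi=1, psi=0 -> continue
  step 1: phi=1, psi=0 -> continue
  step 2: phi=0 -> phi-prefix broken from here
  step 7: psi=1 but phi already failed -> not a witness
  step 11: psi=1 but phi already failed -> not a witness
  step 12: psi=1 but phi already failed -> not a witness
  step 13: psi=1 but phi already failed -> not a witness
  step 19: psi=1 but phi already failed -> not a witness
  step 37: psi=1 but phi already failed -> not a witness
  step 46: psi=1 but phi already failed -> not a witness
  step 58: psi=1 but phi already failed -> not a witness
  step 65: psi=1 but phi already failed -> not a witness
  step 66: psi=1 but phi already failed -> not a witness
  end of trace: no witness -> -1
Witness step = -1

-1


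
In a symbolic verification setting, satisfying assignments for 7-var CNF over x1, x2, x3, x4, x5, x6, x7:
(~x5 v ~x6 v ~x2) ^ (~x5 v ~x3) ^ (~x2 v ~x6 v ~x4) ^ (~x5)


CNF with 4 clauses over 7 vars (128 assignments).
An assignment satisfies CNF iff every clause has >=1 true literal.
Check each row (bits = x1,x2,x3,x4,x5,x6,x7; clause T/F shown):
  row 0 [0000000]: clauses=TTTT -> 1
  row 1 [0000001]: clauses=TTTT -> 1
  row 2 [0000010]: clauses=TTTT -> 1
  row 3 [0000011]: clauses=TTTT -> 1
  row 4 [0000100]: clauses=TTTF -> 0
  (every remaining row is evaluated the same way; all 128 results are listed next)
Full result column, 8 rows per line (x1,x2,x3,x4 fixed per line; x5,x6,x7 runs 000..111 left to right):
  rows 0-7 [x1,x2,x3,x4=0000]: 11110000  (ones: 4)
  rows 8-15 [x1,x2,x3,x4=0001]: 11110000  (ones: 4)
  rows 16-23 [x1,x2,x3,x4=0010]: 11110000  (ones: 4)
  rows 24-31 [x1,x2,x3,x4=0011]: 11110000  (ones: 4)
  rows 32-39 [x1,x2,x3,x4=0100]: 11110000  (ones: 4)
  rows 40-47 [x1,x2,x3,x4=0101]: 11000000  (ones: 2)
  rows 48-55 [x1,x2,x3,x4=0110]: 11110000  (ones: 4)
  rows 56-63 [x1,x2,x3,x4=0111]: 11000000  (ones: 2)
  rows 64-71 [x1,x2,x3,x4=1000]: 11110000  (ones: 4)
  rows 72-79 [x1,x2,x3,x4=1001]: 11110000  (ones: 4)
  rows 80-87 [x1,x2,x3,x4=1010]: 11110000  (ones: 4)
  rows 88-95 [x1,x2,x3,x4=1011]: 11110000  (ones: 4)
  rows 96-103 [x1,x2,x3,x4=1100]: 11110000  (ones: 4)
  rows 104-111 [x1,x2,x3,x4=1101]: 11000000  (ones: 2)
  rows 112-119 [x1,x2,x3,x4=1110]: 11110000  (ones: 4)
  rows 120-127 [x1,x2,x3,x4=1111]: 11000000  (ones: 2)
Satisfying assignments = 4+4+4+4+4+2+4+2+4+4+4+4+4+2+4+2 = 56

56


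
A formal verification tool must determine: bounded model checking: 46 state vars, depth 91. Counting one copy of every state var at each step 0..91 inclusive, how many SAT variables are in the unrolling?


BMC unrolls to depth k, creating one copy of each state var for steps 0..k.
Step count = 91 + 1 = 92 (steps 0 through 91)
Vars per step = 46
Total = 46 * 92 = 4232

4232


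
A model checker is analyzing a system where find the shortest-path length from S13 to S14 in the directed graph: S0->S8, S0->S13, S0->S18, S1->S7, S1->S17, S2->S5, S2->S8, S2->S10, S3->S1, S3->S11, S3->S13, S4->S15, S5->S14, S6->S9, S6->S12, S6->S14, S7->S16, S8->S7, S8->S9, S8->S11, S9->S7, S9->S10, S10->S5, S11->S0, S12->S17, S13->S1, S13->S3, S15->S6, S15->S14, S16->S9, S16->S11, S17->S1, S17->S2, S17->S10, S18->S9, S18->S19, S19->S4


BFS layer-by-layer from S13:
  dist 0: {S13}
  dist 1: {S1, S3}
  dist 2: {S7, S11, S17}
  dist 3: {S0, S2, S10, S16}
  dist 4: {S5, S8, S9, S18}
  dist 5: {S14, S19}
  -> S14 reached at distance 5
Shortest path length = 5

5


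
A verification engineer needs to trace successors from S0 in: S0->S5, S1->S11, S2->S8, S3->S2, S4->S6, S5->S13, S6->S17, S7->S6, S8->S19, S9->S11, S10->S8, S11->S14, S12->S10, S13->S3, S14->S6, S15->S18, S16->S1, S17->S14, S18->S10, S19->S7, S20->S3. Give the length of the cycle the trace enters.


Trace from S0 until a state repeats:
  S0 -> S5 -> S13 -> S3 -> S2 -> S8 -> S19 -> S7 -> S6 -> S17 -> S14 -> S6
S6 first seen at step 8, revisited at step 11.
Cycle length = 11 - 8 = 3

3


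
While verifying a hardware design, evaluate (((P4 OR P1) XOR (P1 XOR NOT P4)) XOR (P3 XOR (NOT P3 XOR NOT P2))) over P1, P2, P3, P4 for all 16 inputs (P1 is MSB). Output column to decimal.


Formula: (((P4 OR P1) XOR (P1 XOR NOT P4)) XOR (P3 XOR (NOT P3 XOR NOT P2))) over P1, P2, P3, P4 (16 rows)
Evaluate each row (bits = P1,P2,P3,P4, MSB first):
  row 0 [0000]: (((0 OR 0) XOR (0 XOR NOT 0)) XOR (0 XOR (NOT 0 XOR NOT 0))) -> 1
  row 1 [0001]: (((1 OR 0) XOR (0 XOR NOT 1)) XOR (0 XOR (NOT 0 XOR NOT 0))) -> 1
  row 2 [0010]: (((0 OR 0) XOR (0 XOR NOT 0)) XOR (1 XOR (NOT 1 XOR NOT 0))) -> 1
  row 3 [0011]: (((1 OR 0) XOR (0 XOR NOT 1)) XOR (1 XOR (NOT 1 XOR NOT 0))) -> 1
  row 4 [0100]: (((0 OR 0) XOR (0 XOR NOT 0)) XOR (0 XOR (NOT 0 XOR NOT 1))) -> 0
  row 5 [0101]: (((1 OR 0) XOR (0 XOR NOT 1)) XOR (0 XOR (NOT 0 XOR NOT 1))) -> 0
  row 6 [0110]: (((0 OR 0) XOR (0 XOR NOT 0)) XOR (1 XOR (NOT 1 XOR NOT 1))) -> 0
  row 7 [0111]: (((1 OR 0) XOR (0 XOR NOT 1)) XOR (1 XOR (NOT 1 XOR NOT 1))) -> 0
  row 8 [1000]: (((0 OR 1) XOR (1 XOR NOT 0)) XOR (0 XOR (NOT 0 XOR NOT 0))) -> 1
  row 9 [1001]: (((1 OR 1) XOR (1 XOR NOT 1)) XOR (0 XOR (NOT 0 XOR NOT 0))) -> 0
  row 10 [1010]: (((0 OR 1) XOR (1 XOR NOT 0)) XOR (1 XOR (NOT 1 XOR NOT 0))) -> 1
  row 11 [1011]: (((1 OR 1) XOR (1 XOR NOT 1)) XOR (1 XOR (NOT 1 XOR NOT 0))) -> 0
  row 12 [1100]: (((0 OR 1) XOR (1 XOR NOT 0)) XOR (0 XOR (NOT 0 XOR NOT 1))) -> 0
  row 13 [1101]: (((1 OR 1) XOR (1 XOR NOT 1)) XOR (0 XOR (NOT 0 XOR NOT 1))) -> 1
  row 14 [1110]: (((0 OR 1) XOR (1 XOR NOT 0)) XOR (1 XOR (NOT 1 XOR NOT 1))) -> 0
  row 15 [1111]: (((1 OR 1) XOR (1 XOR NOT 1)) XOR (1 XOR (NOT 1 XOR NOT 1))) -> 1
Full result column, 4 rows per line (P1,P2 fixed per line; P3,P4 runs 00..11 left to right):
  rows 0-3 [P1,P2=00]: 1111  = hex F
  rows 4-7 [P1,P2=01]: 0000  = hex 0
  rows 8-11 [P1,P2=10]: 1010  = hex A
  rows 12-15 [P1,P2=11]: 0101  = hex 5
Output column (row 0 .. row 15) = 1111000010100101
Output column grouped in 4s = 1111 0000 1010 0101 = 0xF0A5
Convert to decimal digit by digit (value = value*16 + digit):
  F -> 15
  15*16 + 0 = 240
  240*16 + 10 (A) = 3850
  3850*16 + 5 = 61605
Decimal = 61605

61605


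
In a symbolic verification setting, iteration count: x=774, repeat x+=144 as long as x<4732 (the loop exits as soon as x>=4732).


Step 1: x goes from 774 toward 4732 by 144; the body runs while x<4732, so iterations = ceil((bound-start)/step)
Step 2: Distance=3958
Step 3: ceil(3958/144)=28

28


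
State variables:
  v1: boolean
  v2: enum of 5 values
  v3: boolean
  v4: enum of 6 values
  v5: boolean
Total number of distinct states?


State space = product of domain sizes of all variables.
Domain sizes:
  v1 (boolean): 2
  v2 (enum of 5 values): 5
  v3 (boolean): 2
  v4 (enum of 6 values): 6
  v5 (boolean): 2
Product = 2 * 5 * 2 * 6 * 2 = 240

240


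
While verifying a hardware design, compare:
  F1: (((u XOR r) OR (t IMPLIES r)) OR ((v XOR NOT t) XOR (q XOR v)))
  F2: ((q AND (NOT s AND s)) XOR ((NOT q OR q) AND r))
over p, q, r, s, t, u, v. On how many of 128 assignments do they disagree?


F1 = (((u XOR r) OR (t IMPLIES r)) OR ((v XOR NOT t) XOR (q XOR v)))
F2 = ((q AND (NOT s AND s)) XOR ((NOT q OR q) AND r))
Evaluate both on each of 128 rows (bits = p,q,r,s,t,u,v):
  row 0 [0000000]: F1=1 F2=0 (differ) -> 1
  row 1 [0000001]: F1=1 F2=0 (differ) -> 1
  row 2 [0000010]: F1=1 F2=0 (differ) -> 1
  row 3 [0000011]: F1=1 F2=0 (differ) -> 1
  row 4 [0000100]: F1=0 F2=0 -> 0
  (every remaining row is evaluated the same way; all 128 results are listed next)
Full result column, 8 rows per line (p,q,r,s fixed per line; t,u,v runs 000..111 left to right):
  rows 0-7 [p,q,r,s=0000]: 11110011  (ones: 6)
  rows 8-15 [p,q,r,s=0001]: 11110011  (ones: 6)
  rows 16-23 [p,q,r,s=0010]: 00000000  (ones: 0)
  rows 24-31 [p,q,r,s=0011]: 00000000  (ones: 0)
  rows 32-39 [p,q,r,s=0100]: 11111111  (ones: 8)
  rows 40-47 [p,q,r,s=0101]: 11111111  (ones: 8)
  rows 48-55 [p,q,r,s=0110]: 00000000  (ones: 0)
  rows 56-63 [p,q,r,s=0111]: 00000000  (ones: 0)
  rows 64-71 [p,q,r,s=1000]: 11110011  (ones: 6)
  rows 72-79 [p,q,r,s=1001]: 11110011  (ones: 6)
  rows 80-87 [p,q,r,s=1010]: 00000000  (ones: 0)
  rows 88-95 [p,q,r,s=1011]: 00000000  (ones: 0)
  rows 96-103 [p,q,r,s=1100]: 11111111  (ones: 8)
  rows 104-111 [p,q,r,s=1101]: 11111111  (ones: 8)
  rows 112-119 [p,q,r,s=1110]: 00000000  (ones: 0)
  rows 120-127 [p,q,r,s=1111]: 00000000  (ones: 0)
Disagreements = 6+6+0+0+8+8+0+0+6+6+0+0+8+8+0+0 = 56

56


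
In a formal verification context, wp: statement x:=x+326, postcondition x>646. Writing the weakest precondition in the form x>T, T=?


Formula: wp(x:=E, P) = P[E/x] (substitute E for x in postcondition)
Step 1: Postcondition: x>646
Step 2: Substitute x+326 for x: x+326>646
Step 3: Solve for x: x > 646-326 = 320

320


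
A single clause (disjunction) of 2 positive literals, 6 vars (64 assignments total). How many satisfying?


Step 1: Total=2^6=64
Step 2: Unsat when all 2 false: 2^4=16
Step 3: Sat=64-16=48

48


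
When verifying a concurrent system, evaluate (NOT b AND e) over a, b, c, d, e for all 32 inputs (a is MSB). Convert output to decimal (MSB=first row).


Formula: (NOT b AND e) over a, b, c, d, e (32 rows)
Evaluate each row (bits = a,b,c,d,e, MSB first):
  row 0 [00000]: (NOT 0 AND 0) -> 0
  row 1 [00001]: (NOT 0 AND 1) -> 1
  row 2 [00010]: (NOT 0 AND 0) -> 0
  row 3 [00011]: (NOT 0 AND 1) -> 1
  row 4 [00100]: (NOT 0 AND 0) -> 0
  row 5 [00101]: (NOT 0 AND 1) -> 1
  row 6 [00110]: (NOT 0 AND 0) -> 0
  row 7 [00111]: (NOT 0 AND 1) -> 1
  row 8 [01000]: (NOT 1 AND 0) -> 0
  row 9 [01001]: (NOT 1 AND 1) -> 0
  row 10 [01010]: (NOT 1 AND 0) -> 0
  row 11 [01011]: (NOT 1 AND 1) -> 0
  row 12 [01100]: (NOT 1 AND 0) -> 0
  row 13 [01101]: (NOT 1 AND 1) -> 0
  row 14 [01110]: (NOT 1 AND 0) -> 0
  row 15 [01111]: (NOT 1 AND 1) -> 0
  row 16 [10000]: (NOT 0 AND 0) -> 0
  row 17 [10001]: (NOT 0 AND 1) -> 1
  row 18 [10010]: (NOT 0 AND 0) -> 0
  row 19 [10011]: (NOT 0 AND 1) -> 1
  row 20 [10100]: (NOT 0 AND 0) -> 0
  row 21 [10101]: (NOT 0 AND 1) -> 1
  row 22 [10110]: (NOT 0 AND 0) -> 0
  row 23 [10111]: (NOT 0 AND 1) -> 1
  row 24 [11000]: (NOT 1 AND 0) -> 0
  row 25 [11001]: (NOT 1 AND 1) -> 0
  row 26 [11010]: (NOT 1 AND 0) -> 0
  row 27 [11011]: (NOT 1 AND 1) -> 0
  row 28 [11100]: (NOT 1 AND 0) -> 0
  row 29 [11101]: (NOT 1 AND 1) -> 0
  row 30 [11110]: (NOT 1 AND 0) -> 0
  row 31 [11111]: (NOT 1 AND 1) -> 0
Full result column, 4 rows per line (a,b,c fixed per line; d,e runs 00..11 left to right):
  rows 0-3 [a,b,c=000]: 0101  = hex 5
  rows 4-7 [a,b,c=001]: 0101  = hex 5
  rows 8-11 [a,b,c=010]: 0000  = hex 0
  rows 12-15 [a,b,c=011]: 0000  = hex 0
  rows 16-19 [a,b,c=100]: 0101  = hex 5
  rows 20-23 [a,b,c=101]: 0101  = hex 5
  rows 24-27 [a,b,c=110]: 0000  = hex 0
  rows 28-31 [a,b,c=111]: 0000  = hex 0
Output column (row 0 .. row 31) = 01010101000000000101010100000000
Output column grouped in 4s = 0101 0101 0000 0000 0101 0101 0000 0000 = 0x55005500
Convert to decimal digit by digit (value = value*16 + digit):
  5 -> 5
  5*16 + 5 = 85
  85*16 + 0 = 1360
  1360*16 + 0 = 21760
  21760*16 + 5 = 348165
  348165*16 + 5 = 5570645
  5570645*16 + 0 = 89130320
  89130320*16 + 0 = 1426085120
Decimal = 1426085120

1426085120


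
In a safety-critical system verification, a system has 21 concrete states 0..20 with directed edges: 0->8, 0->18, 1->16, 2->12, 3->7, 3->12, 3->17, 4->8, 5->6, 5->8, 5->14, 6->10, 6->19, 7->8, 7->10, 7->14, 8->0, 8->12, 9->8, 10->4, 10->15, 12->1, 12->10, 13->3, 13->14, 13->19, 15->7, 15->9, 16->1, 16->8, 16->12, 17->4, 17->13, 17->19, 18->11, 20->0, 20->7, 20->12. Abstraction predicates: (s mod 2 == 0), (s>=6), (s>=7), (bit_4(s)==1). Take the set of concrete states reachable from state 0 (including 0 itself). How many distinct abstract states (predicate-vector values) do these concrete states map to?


BFS from 0:
Concrete reachable: {0, 1, 4, 7, 8, 9, 10, 11, 12, 14, 15, 16, 18}
Abstract via predicates (s mod 2 == 0), (s>=6), (s>=7), (bit_4(s)==1):
  (0,0,0,0) <- {1}
  (0,1,1,0) <- {7, 9, 11, 15}
  (1,0,0,0) <- {0, 4}
  (1,1,1,0) <- {8, 10, 12, 14}
  (1,1,1,1) <- {16, 18}
Distinct abstract states = 5

5


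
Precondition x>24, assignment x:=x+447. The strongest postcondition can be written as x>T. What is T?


Formula: sp(P, x:=E) = exists old_x. (x = E[old_x/x]) AND P[old_x/x] (old_x is the value of x before the assignment; eliminate old_x by solving x = E[old_x/x] for old_x)
Step 1: Precondition P: x>24, i.e. old_x > 24
Step 2: Assignment gives x = old_x + 447, so old_x = x - 447
Step 3: Substitute into P: x - 447 > 24
Step 4: Simplify: x > 24+447 = 471

471


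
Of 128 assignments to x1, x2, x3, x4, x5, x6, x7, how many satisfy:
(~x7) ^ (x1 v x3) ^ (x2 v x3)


CNF with 3 clauses over 7 vars (128 assignments).
An assignment satisfies CNF iff every clause has >=1 true literal.
Check each row (bits = x1,x2,x3,x4,x5,x6,x7; clause T/F shown):
  row 0 [0000000]: clauses=TFF -> 0
  row 1 [0000001]: clauses=FFF -> 0
  row 2 [0000010]: clauses=TFF -> 0
  row 3 [0000011]: clauses=FFF -> 0
  row 4 [0000100]: clauses=TFF -> 0
  (every remaining row is evaluated the same way; all 128 results are listed next)
Full result column, 8 rows per line (x1,x2,x3,x4 fixed per line; x5,x6,x7 runs 000..111 left to right):
  rows 0-7 [x1,x2,x3,x4=0000]: 00000000  (ones: 0)
  rows 8-15 [x1,x2,x3,x4=0001]: 00000000  (ones: 0)
  rows 16-23 [x1,x2,x3,x4=0010]: 10101010  (ones: 4)
  rows 24-31 [x1,x2,x3,x4=0011]: 10101010  (ones: 4)
  rows 32-39 [x1,x2,x3,x4=0100]: 00000000  (ones: 0)
  rows 40-47 [x1,x2,x3,x4=0101]: 00000000  (ones: 0)
  rows 48-55 [x1,x2,x3,x4=0110]: 10101010  (ones: 4)
  rows 56-63 [x1,x2,x3,x4=0111]: 10101010  (ones: 4)
  rows 64-71 [x1,x2,x3,x4=1000]: 00000000  (ones: 0)
  rows 72-79 [x1,x2,x3,x4=1001]: 00000000  (ones: 0)
  rows 80-87 [x1,x2,x3,x4=1010]: 10101010  (ones: 4)
  rows 88-95 [x1,x2,x3,x4=1011]: 10101010  (ones: 4)
  rows 96-103 [x1,x2,x3,x4=1100]: 10101010  (ones: 4)
  rows 104-111 [x1,x2,x3,x4=1101]: 10101010  (ones: 4)
  rows 112-119 [x1,x2,x3,x4=1110]: 10101010  (ones: 4)
  rows 120-127 [x1,x2,x3,x4=1111]: 10101010  (ones: 4)
Satisfying assignments = 0+0+4+4+0+0+4+4+0+0+4+4+4+4+4+4 = 40

40


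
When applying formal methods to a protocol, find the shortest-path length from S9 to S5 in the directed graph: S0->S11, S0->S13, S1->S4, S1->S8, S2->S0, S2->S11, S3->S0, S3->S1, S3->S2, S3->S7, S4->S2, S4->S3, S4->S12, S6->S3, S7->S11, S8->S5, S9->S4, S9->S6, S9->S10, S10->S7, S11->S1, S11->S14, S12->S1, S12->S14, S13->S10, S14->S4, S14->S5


BFS layer-by-layer from S9:
  dist 0: {S9}
  dist 1: {S4, S6, S10}
  dist 2: {S2, S3, S7, S12}
  dist 3: {S0, S1, S11, S14}
  dist 4: {S5, S8, S13}
  -> S5 reached at distance 4
Shortest path length = 4

4


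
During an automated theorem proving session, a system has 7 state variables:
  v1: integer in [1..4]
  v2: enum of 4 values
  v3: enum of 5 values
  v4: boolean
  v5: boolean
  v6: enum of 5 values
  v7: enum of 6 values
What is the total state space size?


State space = product of domain sizes of all variables.
Domain sizes:
  v1 (integer in [1..4]): 4
  v2 (enum of 4 values): 4
  v3 (enum of 5 values): 5
  v4 (boolean): 2
  v5 (boolean): 2
  v6 (enum of 5 values): 5
  v7 (enum of 6 values): 6
Product = 4 * 4 * 5 * 2 * 2 * 5 * 6 = 9600

9600


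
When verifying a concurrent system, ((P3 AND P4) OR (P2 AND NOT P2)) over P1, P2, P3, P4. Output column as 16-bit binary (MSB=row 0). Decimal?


Formula: ((P3 AND P4) OR (P2 AND NOT P2)) over P1, P2, P3, P4 (16 rows)
Evaluate each row (bits = P1,P2,P3,P4, MSB first):
  row 0 [0000]: ((0 AND 0) OR (0 AND NOT 0)) -> 0
  row 1 [0001]: ((0 AND 1) OR (0 AND NOT 0)) -> 0
  row 2 [0010]: ((1 AND 0) OR (0 AND NOT 0)) -> 0
  row 3 [0011]: ((1 AND 1) OR (0 AND NOT 0)) -> 1
  row 4 [0100]: ((0 AND 0) OR (1 AND NOT 1)) -> 0
  row 5 [0101]: ((0 AND 1) OR (1 AND NOT 1)) -> 0
  row 6 [0110]: ((1 AND 0) OR (1 AND NOT 1)) -> 0
  row 7 [0111]: ((1 AND 1) OR (1 AND NOT 1)) -> 1
  row 8 [1000]: ((0 AND 0) OR (0 AND NOT 0)) -> 0
  row 9 [1001]: ((0 AND 1) OR (0 AND NOT 0)) -> 0
  row 10 [1010]: ((1 AND 0) OR (0 AND NOT 0)) -> 0
  row 11 [1011]: ((1 AND 1) OR (0 AND NOT 0)) -> 1
  row 12 [1100]: ((0 AND 0) OR (1 AND NOT 1)) -> 0
  row 13 [1101]: ((0 AND 1) OR (1 AND NOT 1)) -> 0
  row 14 [1110]: ((1 AND 0) OR (1 AND NOT 1)) -> 0
  row 15 [1111]: ((1 AND 1) OR (1 AND NOT 1)) -> 1
Full result column, 4 rows per line (P1,P2 fixed per line; P3,P4 runs 00..11 left to right):
  rows 0-3 [P1,P2=00]: 0001  = hex 1
  rows 4-7 [P1,P2=01]: 0001  = hex 1
  rows 8-11 [P1,P2=10]: 0001  = hex 1
  rows 12-15 [P1,P2=11]: 0001  = hex 1
Output column (row 0 .. row 15) = 0001000100010001
Output column grouped in 4s = 0001 0001 0001 0001 = 0x1111
Convert to decimal digit by digit (value = value*16 + digit):
  1 -> 1
  1*16 + 1 = 17
  17*16 + 1 = 273
  273*16 + 1 = 4369
Decimal = 4369

4369


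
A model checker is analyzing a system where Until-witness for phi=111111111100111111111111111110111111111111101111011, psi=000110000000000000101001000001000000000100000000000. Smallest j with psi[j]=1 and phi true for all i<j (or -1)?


(phi U psi) at 0: need smallest j with psi[j]=1 and phi[i]=1 for all i in [0,j).
Scan from step 0:
  step 0: phi=1, psi=0 -> continue
  step 1: phi=1, psi=0 -> continue
  step 2: phi=1, psi=0 -> continue
  step 3: psi=1 and phi held for [0,3) -> witness found
Witness step = 3

3


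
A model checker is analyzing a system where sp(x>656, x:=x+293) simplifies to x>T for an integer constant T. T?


Formula: sp(P, x:=E) = exists old_x. (x = E[old_x/x]) AND P[old_x/x] (old_x is the value of x before the assignment; eliminate old_x by solving x = E[old_x/x] for old_x)
Step 1: Precondition P: x>656, i.e. old_x > 656
Step 2: Assignment gives x = old_x + 293, so old_x = x - 293
Step 3: Substitute into P: x - 293 > 656
Step 4: Simplify: x > 656+293 = 949

949


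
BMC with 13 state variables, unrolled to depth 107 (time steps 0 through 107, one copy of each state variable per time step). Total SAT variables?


BMC unrolls to depth k, creating one copy of each state var for steps 0..k.
Step count = 107 + 1 = 108 (steps 0 through 107)
Vars per step = 13
Total = 13 * 108 = 1404

1404


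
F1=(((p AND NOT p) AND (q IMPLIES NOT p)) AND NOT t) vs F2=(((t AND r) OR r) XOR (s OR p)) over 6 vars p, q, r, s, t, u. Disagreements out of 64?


F1 = (((p AND NOT p) AND (q IMPLIES NOT p)) AND NOT t)
F2 = (((t AND r) OR r) XOR (s OR p))
Evaluate both on each of 64 rows (bits = p,q,r,s,t,u):
  row 0 [000000]: F1=0 F2=0 -> 0
  row 1 [000001]: F1=0 F2=0 -> 0
  row 2 [000010]: F1=0 F2=0 -> 0
  row 3 [000011]: F1=0 F2=0 -> 0
  row 4 [000100]: F1=0 F2=1 (differ) -> 1
  (every remaining row is evaluated the same way; all 64 results are listed next)
Full result column, 8 rows per line (p,q,r fixed per line; s,t,u runs 000..111 left to right):
  rows 0-7 [p,q,r=000]: 00001111  (ones: 4)
  rows 8-15 [p,q,r=001]: 11110000  (ones: 4)
  rows 16-23 [p,q,r=010]: 00001111  (ones: 4)
  rows 24-31 [p,q,r=011]: 11110000  (ones: 4)
  rows 32-39 [p,q,r=100]: 11111111  (ones: 8)
  rows 40-47 [p,q,r=101]: 00000000  (ones: 0)
  rows 48-55 [p,q,r=110]: 11111111  (ones: 8)
  rows 56-63 [p,q,r=111]: 00000000  (ones: 0)
Disagreements = 4+4+4+4+8+0+8+0 = 32

32


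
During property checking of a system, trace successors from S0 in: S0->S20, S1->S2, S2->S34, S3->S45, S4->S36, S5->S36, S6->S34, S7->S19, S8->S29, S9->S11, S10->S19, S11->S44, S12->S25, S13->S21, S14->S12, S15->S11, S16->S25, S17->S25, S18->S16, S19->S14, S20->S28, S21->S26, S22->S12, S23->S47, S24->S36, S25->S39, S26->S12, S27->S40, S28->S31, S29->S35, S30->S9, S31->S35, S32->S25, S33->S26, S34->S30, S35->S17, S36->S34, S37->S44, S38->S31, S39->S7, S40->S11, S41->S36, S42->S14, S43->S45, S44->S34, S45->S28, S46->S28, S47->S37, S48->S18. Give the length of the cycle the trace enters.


Trace from S0 until a state repeats:
  S0 -> S20 -> S28 -> S31 -> S35 -> S17 -> S25 -> S39 -> S7 -> S19 -> S14 -> S12 -> S25
S25 first seen at step 6, revisited at step 12.
Cycle length = 12 - 6 = 6

6


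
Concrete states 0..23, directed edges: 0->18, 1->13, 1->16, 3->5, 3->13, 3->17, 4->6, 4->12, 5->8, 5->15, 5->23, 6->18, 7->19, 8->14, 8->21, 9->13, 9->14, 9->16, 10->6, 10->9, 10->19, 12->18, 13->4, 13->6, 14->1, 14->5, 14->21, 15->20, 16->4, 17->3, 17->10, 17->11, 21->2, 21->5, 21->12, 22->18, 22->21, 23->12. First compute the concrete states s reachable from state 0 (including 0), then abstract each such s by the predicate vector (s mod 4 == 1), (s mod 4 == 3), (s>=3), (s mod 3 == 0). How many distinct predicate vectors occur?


BFS from 0:
Concrete reachable: {0, 18}
Abstract via predicates (s mod 4 == 1), (s mod 4 == 3), (s>=3), (s mod 3 == 0):
  (0,0,0,1) <- {0}
  (0,0,1,1) <- {18}
Distinct abstract states = 2

2


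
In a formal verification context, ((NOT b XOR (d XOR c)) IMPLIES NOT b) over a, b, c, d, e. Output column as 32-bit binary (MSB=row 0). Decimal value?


Formula: ((NOT b XOR (d XOR c)) IMPLIES NOT b) over a, b, c, d, e (32 rows)
Evaluate each row (bits = a,b,c,d,e, MSB first):
  row 0 [00000]: ((NOT 0 XOR (0 XOR 0)) IMPLIES NOT 0) -> 1
  row 1 [00001]: ((NOT 0 XOR (0 XOR 0)) IMPLIES NOT 0) -> 1
  row 2 [00010]: ((NOT 0 XOR (1 XOR 0)) IMPLIES NOT 0) -> 1
  row 3 [00011]: ((NOT 0 XOR (1 XOR 0)) IMPLIES NOT 0) -> 1
  row 4 [00100]: ((NOT 0 XOR (0 XOR 1)) IMPLIES NOT 0) -> 1
  row 5 [00101]: ((NOT 0 XOR (0 XOR 1)) IMPLIES NOT 0) -> 1
  row 6 [00110]: ((NOT 0 XOR (1 XOR 1)) IMPLIES NOT 0) -> 1
  row 7 [00111]: ((NOT 0 XOR (1 XOR 1)) IMPLIES NOT 0) -> 1
  row 8 [01000]: ((NOT 1 XOR (0 XOR 0)) IMPLIES NOT 1) -> 1
  row 9 [01001]: ((NOT 1 XOR (0 XOR 0)) IMPLIES NOT 1) -> 1
  row 10 [01010]: ((NOT 1 XOR (1 XOR 0)) IMPLIES NOT 1) -> 0
  row 11 [01011]: ((NOT 1 XOR (1 XOR 0)) IMPLIES NOT 1) -> 0
  row 12 [01100]: ((NOT 1 XOR (0 XOR 1)) IMPLIES NOT 1) -> 0
  row 13 [01101]: ((NOT 1 XOR (0 XOR 1)) IMPLIES NOT 1) -> 0
  row 14 [01110]: ((NOT 1 XOR (1 XOR 1)) IMPLIES NOT 1) -> 1
  row 15 [01111]: ((NOT 1 XOR (1 XOR 1)) IMPLIES NOT 1) -> 1
  row 16 [10000]: ((NOT 0 XOR (0 XOR 0)) IMPLIES NOT 0) -> 1
  row 17 [10001]: ((NOT 0 XOR (0 XOR 0)) IMPLIES NOT 0) -> 1
  row 18 [10010]: ((NOT 0 XOR (1 XOR 0)) IMPLIES NOT 0) -> 1
  row 19 [10011]: ((NOT 0 XOR (1 XOR 0)) IMPLIES NOT 0) -> 1
  row 20 [10100]: ((NOT 0 XOR (0 XOR 1)) IMPLIES NOT 0) -> 1
  row 21 [10101]: ((NOT 0 XOR (0 XOR 1)) IMPLIES NOT 0) -> 1
  row 22 [10110]: ((NOT 0 XOR (1 XOR 1)) IMPLIES NOT 0) -> 1
  row 23 [10111]: ((NOT 0 XOR (1 XOR 1)) IMPLIES NOT 0) -> 1
  row 24 [11000]: ((NOT 1 XOR (0 XOR 0)) IMPLIES NOT 1) -> 1
  row 25 [11001]: ((NOT 1 XOR (0 XOR 0)) IMPLIES NOT 1) -> 1
  row 26 [11010]: ((NOT 1 XOR (1 XOR 0)) IMPLIES NOT 1) -> 0
  row 27 [11011]: ((NOT 1 XOR (1 XOR 0)) IMPLIES NOT 1) -> 0
  row 28 [11100]: ((NOT 1 XOR (0 XOR 1)) IMPLIES NOT 1) -> 0
  row 29 [11101]: ((NOT 1 XOR (0 XOR 1)) IMPLIES NOT 1) -> 0
  row 30 [11110]: ((NOT 1 XOR (1 XOR 1)) IMPLIES NOT 1) -> 1
  row 31 [11111]: ((NOT 1 XOR (1 XOR 1)) IMPLIES NOT 1) -> 1
Full result column, 4 rows per line (a,b,c fixed per line; d,e runs 00..11 left to right):
  rows 0-3 [a,b,c=000]: 1111  = hex F
  rows 4-7 [a,b,c=001]: 1111  = hex F
  rows 8-11 [a,b,c=010]: 1100  = hex C
  rows 12-15 [a,b,c=011]: 0011  = hex 3
  rows 16-19 [a,b,c=100]: 1111  = hex F
  rows 20-23 [a,b,c=101]: 1111  = hex F
  rows 24-27 [a,b,c=110]: 1100  = hex C
  rows 28-31 [a,b,c=111]: 0011  = hex 3
Output column (row 0 .. row 31) = 11111111110000111111111111000011
Output column grouped in 4s = 1111 1111 1100 0011 1111 1111 1100 0011 = 0xFFC3FFC3
Convert to decimal digit by digit (value = value*16 + digit):
  F -> 15
  15*16 + 15 (F) = 255
  255*16 + 12 (C) = 4092
  4092*16 + 3 = 65475
  65475*16 + 15 (F) = 1047615
  1047615*16 + 15 (F) = 16761855
  16761855*16 + 12 (C) = 268189692
  268189692*16 + 3 = 4291035075
Decimal = 4291035075

4291035075


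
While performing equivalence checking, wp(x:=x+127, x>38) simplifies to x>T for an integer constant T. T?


Formula: wp(x:=E, P) = P[E/x] (substitute E for x in postcondition)
Step 1: Postcondition: x>38
Step 2: Substitute x+127 for x: x+127>38
Step 3: Solve for x: x > 38-127 = -89

-89


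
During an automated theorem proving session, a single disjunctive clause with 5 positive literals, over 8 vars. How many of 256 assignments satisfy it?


Step 1: Total=2^8=256
Step 2: Unsat when all 5 false: 2^3=8
Step 3: Sat=256-8=248

248


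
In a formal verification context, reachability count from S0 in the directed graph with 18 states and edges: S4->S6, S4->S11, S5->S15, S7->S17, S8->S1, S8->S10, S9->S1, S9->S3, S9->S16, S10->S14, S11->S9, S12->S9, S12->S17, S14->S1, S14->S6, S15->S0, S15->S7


BFS from S0:
  layer 0: {S0}
Reachable set: {S0}
Count = 1

1


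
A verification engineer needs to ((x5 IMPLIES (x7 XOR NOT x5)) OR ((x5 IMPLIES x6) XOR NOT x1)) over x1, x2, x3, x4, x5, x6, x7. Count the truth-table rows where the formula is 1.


Formula: ((x5 IMPLIES (x7 XOR NOT x5)) OR ((x5 IMPLIES x6) XOR NOT x1)) over 7 vars (128 rows)
Evaluate each row (x1, x2, x3, x4, x5, x6, x7 as bits, MSB first):
  row 0 [0000000]: ((0 IMPLIES (0 XOR NOT 0)) OR ((0 IMPLIES 0) XOR NOT 0)) -> 1
  row 1 [0000001]: ((0 IMPLIES (1 XOR NOT 0)) OR ((0 IMPLIES 0) XOR NOT 0)) -> 1
  row 2 [0000010]: ((0 IMPLIES (0 XOR NOT 0)) OR ((0 IMPLIES 1) XOR NOT 0)) -> 1
  row 3 [0000011]: ((0 IMPLIES (1 XOR NOT 0)) OR ((0 IMPLIES 1) XOR NOT 0)) -> 1
  row 4 [0000100]: ((1 IMPLIES (0 XOR NOT 1)) OR ((1 IMPLIES 0) XOR NOT 0)) -> 1
  (every remaining row is evaluated the same way; all 128 results are listed next)
Full result column, 8 rows per line (x1,x2,x3,x4 fixed per line; x5,x6,x7 runs 000..111 left to right):
  rows 0-7 [x1,x2,x3,x4=0000]: 11111101  (ones: 7)
  rows 8-15 [x1,x2,x3,x4=0001]: 11111101  (ones: 7)
  rows 16-23 [x1,x2,x3,x4=0010]: 11111101  (ones: 7)
  rows 24-31 [x1,x2,x3,x4=0011]: 11111101  (ones: 7)
  rows 32-39 [x1,x2,x3,x4=0100]: 11111101  (ones: 7)
  rows 40-47 [x1,x2,x3,x4=0101]: 11111101  (ones: 7)
  rows 48-55 [x1,x2,x3,x4=0110]: 11111101  (ones: 7)
  rows 56-63 [x1,x2,x3,x4=0111]: 11111101  (ones: 7)
  rows 64-71 [x1,x2,x3,x4=1000]: 11110111  (ones: 7)
  rows 72-79 [x1,x2,x3,x4=1001]: 11110111  (ones: 7)
  rows 80-87 [x1,x2,x3,x4=1010]: 11110111  (ones: 7)
  rows 88-95 [x1,x2,x3,x4=1011]: 11110111  (ones: 7)
  rows 96-103 [x1,x2,x3,x4=1100]: 11110111  (ones: 7)
  rows 104-111 [x1,x2,x3,x4=1101]: 11110111  (ones: 7)
  rows 112-119 [x1,x2,x3,x4=1110]: 11110111  (ones: 7)
  rows 120-127 [x1,x2,x3,x4=1111]: 11110111  (ones: 7)
Count of 1-rows = 7+7+7+7+7+7+7+7+7+7+7+7+7+7+7+7 = 112

112


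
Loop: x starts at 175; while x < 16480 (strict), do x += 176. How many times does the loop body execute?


Step 1: x goes from 175 toward 16480 by 176; the body runs while x<16480, so iterations = ceil((bound-start)/step)
Step 2: Distance=16305
Step 3: ceil(16305/176)=93

93


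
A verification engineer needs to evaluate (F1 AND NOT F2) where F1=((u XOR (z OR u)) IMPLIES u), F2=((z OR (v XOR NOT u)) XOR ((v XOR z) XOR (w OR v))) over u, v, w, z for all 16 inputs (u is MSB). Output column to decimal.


F1 = ((u XOR (z OR u)) IMPLIES u)
F2 = ((z OR (v XOR NOT u)) XOR ((v XOR z) XOR (w OR v)))
Counterexample to F1=>F2 is where F1=1 and F2=0.
Evaluate each row (bits = u,v,w,z, MSB first):
  row 0 [0000]: F1=1 F2=1 -> F1&~F2 -> 0
  row 1 [0001]: F1=0 F2=0 -> F1&~F2 -> 0
  row 2 [0010]: F1=1 F2=0 -> F1&~F2 -> 1
  row 3 [0011]: F1=0 F2=1 -> F1&~F2 -> 0
  row 4 [0100]: F1=1 F2=0 -> F1&~F2 -> 1
  row 5 [0101]: F1=0 F2=0 -> F1&~F2 -> 0
  row 6 [0110]: F1=1 F2=0 -> F1&~F2 -> 1
  row 7 [0111]: F1=0 F2=0 -> F1&~F2 -> 0
  row 8 [1000]: F1=1 F2=0 -> F1&~F2 -> 1
  row 9 [1001]: F1=1 F2=0 -> F1&~F2 -> 1
  row 10 [1010]: F1=1 F2=1 -> F1&~F2 -> 0
  row 11 [1011]: F1=1 F2=1 -> F1&~F2 -> 0
  row 12 [1100]: F1=1 F2=1 -> F1&~F2 -> 0
  row 13 [1101]: F1=1 F2=0 -> F1&~F2 -> 1
  row 14 [1110]: F1=1 F2=1 -> F1&~F2 -> 0
  row 15 [1111]: F1=1 F2=0 -> F1&~F2 -> 1
Full result column, 4 rows per line (u,v fixed per line; w,z runs 00..11 left to right):
  rows 0-3 [u,v=00]: 0010  = hex 2
  rows 4-7 [u,v=01]: 1010  = hex A
  rows 8-11 [u,v=10]: 1100  = hex C
  rows 12-15 [u,v=11]: 0101  = hex 5
Counterexample vector (row 0 .. row 15) = 0010101011000101
Output column grouped in 4s = 0010 1010 1100 0101 = 0x2AC5
Convert to decimal digit by digit (value = value*16 + digit):
  2 -> 2
  2*16 + 10 (A) = 42
  42*16 + 12 (C) = 684
  684*16 + 5 = 10949
Decimal = 10949

10949
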